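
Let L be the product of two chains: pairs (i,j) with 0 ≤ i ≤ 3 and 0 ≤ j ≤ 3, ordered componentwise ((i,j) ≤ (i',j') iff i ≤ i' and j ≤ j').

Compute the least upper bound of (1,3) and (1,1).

In a product of chains, the join is componentwise max, giving (1,3).

(1,3)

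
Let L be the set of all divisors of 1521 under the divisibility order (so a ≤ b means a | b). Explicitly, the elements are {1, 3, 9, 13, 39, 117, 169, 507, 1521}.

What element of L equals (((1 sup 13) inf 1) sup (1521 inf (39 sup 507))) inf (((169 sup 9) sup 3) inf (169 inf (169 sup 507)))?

1 ∨ 13 = 13
13 ∧ 1 = 1
39 ∨ 507 = 507
1521 ∧ 507 = 507
1 ∨ 507 = 507
169 ∨ 9 = 1521
1521 ∨ 3 = 1521
169 ∨ 507 = 507
169 ∧ 507 = 169
1521 ∧ 169 = 169
507 ∧ 169 = 169

169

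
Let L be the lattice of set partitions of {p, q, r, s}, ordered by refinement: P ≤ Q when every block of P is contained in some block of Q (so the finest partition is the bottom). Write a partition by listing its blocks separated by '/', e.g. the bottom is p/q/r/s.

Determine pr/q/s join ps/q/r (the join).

prs/q

Common upper bounds of {pr/q/s, ps/q/r}: pqrs, prs/q.
The least among these is prs/q.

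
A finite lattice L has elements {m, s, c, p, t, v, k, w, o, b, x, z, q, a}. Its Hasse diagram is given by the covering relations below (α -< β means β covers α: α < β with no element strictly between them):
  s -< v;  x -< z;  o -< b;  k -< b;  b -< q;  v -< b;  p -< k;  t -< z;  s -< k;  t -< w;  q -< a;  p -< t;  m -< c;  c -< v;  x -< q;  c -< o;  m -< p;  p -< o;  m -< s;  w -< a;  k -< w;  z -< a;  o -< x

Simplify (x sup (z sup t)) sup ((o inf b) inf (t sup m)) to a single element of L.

z

z ∨ t = z
x ∨ z = z
o ∧ b = o
t ∨ m = t
o ∧ t = p
z ∨ p = z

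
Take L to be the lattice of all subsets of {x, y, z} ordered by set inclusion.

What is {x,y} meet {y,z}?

{y}

Under ⊆, meet is intersection: {x,y} ∩ {y,z} = {y}.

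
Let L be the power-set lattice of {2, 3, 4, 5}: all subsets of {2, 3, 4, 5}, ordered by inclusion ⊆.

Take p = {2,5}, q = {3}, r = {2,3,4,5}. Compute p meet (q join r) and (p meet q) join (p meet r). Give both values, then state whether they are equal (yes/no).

q join r = {2,3,4,5}, so p meet (q join r) = {2,5} meet {2,3,4,5} = {2,5}.
p meet q = ∅ and p meet r = {2,5}, so (p meet q) join (p meet r) = ∅ join {2,5} = {2,5}.
Equal: yes.

{2,5}; {2,5}; yes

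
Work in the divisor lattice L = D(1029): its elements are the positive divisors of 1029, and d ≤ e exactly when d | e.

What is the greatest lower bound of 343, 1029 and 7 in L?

7

In the divisibility order, the meet is the greatest common divisor: gcd(343, 1029, 7) = 7.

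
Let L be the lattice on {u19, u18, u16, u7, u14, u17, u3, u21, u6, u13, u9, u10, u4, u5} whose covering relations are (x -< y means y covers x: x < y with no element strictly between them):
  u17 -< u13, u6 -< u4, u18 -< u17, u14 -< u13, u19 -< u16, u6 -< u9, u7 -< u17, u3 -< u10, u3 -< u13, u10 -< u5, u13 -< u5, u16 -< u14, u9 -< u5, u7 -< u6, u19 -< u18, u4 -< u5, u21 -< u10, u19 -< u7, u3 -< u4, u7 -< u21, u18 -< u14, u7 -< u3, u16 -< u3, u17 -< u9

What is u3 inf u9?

u7

Common lower bounds of {u3, u9}: u19, u7.
The greatest among these is u7.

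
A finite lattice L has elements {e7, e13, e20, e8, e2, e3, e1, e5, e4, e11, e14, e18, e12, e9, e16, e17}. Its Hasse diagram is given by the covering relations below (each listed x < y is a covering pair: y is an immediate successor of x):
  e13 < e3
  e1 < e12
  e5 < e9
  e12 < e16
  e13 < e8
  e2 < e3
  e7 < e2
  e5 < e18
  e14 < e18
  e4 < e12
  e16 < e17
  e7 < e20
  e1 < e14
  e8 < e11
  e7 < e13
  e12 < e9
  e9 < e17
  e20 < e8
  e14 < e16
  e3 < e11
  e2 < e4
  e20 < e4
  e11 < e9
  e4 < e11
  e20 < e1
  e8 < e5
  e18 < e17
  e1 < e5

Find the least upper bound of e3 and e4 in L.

Common upper bounds of {e3, e4}: e11, e17, e9.
The least among these is e11.

e11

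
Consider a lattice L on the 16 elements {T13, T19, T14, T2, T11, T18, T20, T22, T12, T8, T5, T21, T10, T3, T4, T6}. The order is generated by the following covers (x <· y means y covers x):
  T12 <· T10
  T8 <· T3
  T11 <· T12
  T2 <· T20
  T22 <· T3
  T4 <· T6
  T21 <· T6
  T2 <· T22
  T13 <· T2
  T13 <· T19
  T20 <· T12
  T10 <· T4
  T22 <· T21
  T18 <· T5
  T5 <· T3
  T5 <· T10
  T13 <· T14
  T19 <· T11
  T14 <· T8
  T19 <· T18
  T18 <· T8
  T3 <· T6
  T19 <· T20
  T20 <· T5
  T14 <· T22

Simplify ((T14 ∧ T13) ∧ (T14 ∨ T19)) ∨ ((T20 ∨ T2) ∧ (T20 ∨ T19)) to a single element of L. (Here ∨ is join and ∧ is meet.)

T20

T14 ∧ T13 = T13
T14 ∨ T19 = T8
T13 ∧ T8 = T13
T20 ∨ T2 = T20
T20 ∨ T19 = T20
T20 ∧ T20 = T20
T13 ∨ T20 = T20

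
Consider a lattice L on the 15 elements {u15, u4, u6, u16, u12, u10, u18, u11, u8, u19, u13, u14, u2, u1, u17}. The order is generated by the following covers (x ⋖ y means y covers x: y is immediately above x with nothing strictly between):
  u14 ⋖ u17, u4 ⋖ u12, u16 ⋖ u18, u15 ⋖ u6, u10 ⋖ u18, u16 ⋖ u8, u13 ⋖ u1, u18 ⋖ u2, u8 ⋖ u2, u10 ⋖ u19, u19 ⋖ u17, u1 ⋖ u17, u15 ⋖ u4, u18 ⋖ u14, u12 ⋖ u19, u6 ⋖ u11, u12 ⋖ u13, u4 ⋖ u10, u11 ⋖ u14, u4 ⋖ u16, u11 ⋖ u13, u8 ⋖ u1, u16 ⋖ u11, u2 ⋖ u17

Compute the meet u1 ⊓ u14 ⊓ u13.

Common lower bounds of {u1, u14, u13}: u11, u15, u16, u4, u6.
The greatest among these is u11.

u11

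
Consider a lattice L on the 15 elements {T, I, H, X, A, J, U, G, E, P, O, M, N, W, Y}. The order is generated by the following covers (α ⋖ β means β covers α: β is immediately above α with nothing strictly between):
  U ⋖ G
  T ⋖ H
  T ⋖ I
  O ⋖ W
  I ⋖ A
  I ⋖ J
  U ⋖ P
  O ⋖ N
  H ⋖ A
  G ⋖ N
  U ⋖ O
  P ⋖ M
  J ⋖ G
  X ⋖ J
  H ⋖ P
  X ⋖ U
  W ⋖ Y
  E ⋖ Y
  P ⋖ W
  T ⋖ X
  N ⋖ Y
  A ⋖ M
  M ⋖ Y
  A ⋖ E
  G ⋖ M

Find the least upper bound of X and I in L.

Common upper bounds of {X, I}: G, J, M, N, Y.
The least among these is J.

J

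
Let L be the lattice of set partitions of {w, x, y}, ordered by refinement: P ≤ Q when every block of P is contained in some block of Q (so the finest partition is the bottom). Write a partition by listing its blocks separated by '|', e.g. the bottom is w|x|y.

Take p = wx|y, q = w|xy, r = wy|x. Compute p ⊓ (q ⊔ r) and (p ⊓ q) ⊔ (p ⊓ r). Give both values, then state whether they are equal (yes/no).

q ⊔ r = wxy, so p ⊓ (q ⊔ r) = wx|y ⊓ wxy = wx|y.
p ⊓ q = w|x|y and p ⊓ r = w|x|y, so (p ⊓ q) ⊔ (p ⊓ r) = w|x|y ⊔ w|x|y = w|x|y.
Equal: no.

wx|y; w|x|y; no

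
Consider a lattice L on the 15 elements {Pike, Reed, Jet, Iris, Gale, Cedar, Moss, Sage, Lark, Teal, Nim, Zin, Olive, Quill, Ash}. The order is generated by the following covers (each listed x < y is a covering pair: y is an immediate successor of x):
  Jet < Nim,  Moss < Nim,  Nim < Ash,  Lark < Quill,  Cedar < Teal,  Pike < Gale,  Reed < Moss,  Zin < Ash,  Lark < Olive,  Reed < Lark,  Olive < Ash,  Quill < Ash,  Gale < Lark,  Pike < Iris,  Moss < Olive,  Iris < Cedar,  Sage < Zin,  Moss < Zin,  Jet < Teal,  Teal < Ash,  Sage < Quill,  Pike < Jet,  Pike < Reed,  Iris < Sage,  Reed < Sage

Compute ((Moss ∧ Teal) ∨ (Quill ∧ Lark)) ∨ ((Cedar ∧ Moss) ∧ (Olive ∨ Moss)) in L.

Lark

Moss ∧ Teal = Pike
Quill ∧ Lark = Lark
Pike ∨ Lark = Lark
Cedar ∧ Moss = Pike
Olive ∨ Moss = Olive
Pike ∧ Olive = Pike
Lark ∨ Pike = Lark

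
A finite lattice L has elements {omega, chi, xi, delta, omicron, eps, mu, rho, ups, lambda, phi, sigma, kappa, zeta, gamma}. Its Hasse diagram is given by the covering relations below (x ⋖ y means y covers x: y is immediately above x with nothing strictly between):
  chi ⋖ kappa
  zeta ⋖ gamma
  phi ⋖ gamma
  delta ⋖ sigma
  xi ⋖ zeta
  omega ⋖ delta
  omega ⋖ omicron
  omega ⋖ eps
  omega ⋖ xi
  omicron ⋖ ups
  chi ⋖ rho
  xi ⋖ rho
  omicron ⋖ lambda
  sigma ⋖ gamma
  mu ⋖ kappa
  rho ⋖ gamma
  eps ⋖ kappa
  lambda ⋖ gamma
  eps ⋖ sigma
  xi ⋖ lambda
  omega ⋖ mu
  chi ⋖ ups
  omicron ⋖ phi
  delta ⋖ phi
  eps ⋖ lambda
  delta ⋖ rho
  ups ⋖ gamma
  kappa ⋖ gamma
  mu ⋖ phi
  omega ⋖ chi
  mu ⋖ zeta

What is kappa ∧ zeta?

Common lower bounds of {kappa, zeta}: mu, omega.
The greatest among these is mu.

mu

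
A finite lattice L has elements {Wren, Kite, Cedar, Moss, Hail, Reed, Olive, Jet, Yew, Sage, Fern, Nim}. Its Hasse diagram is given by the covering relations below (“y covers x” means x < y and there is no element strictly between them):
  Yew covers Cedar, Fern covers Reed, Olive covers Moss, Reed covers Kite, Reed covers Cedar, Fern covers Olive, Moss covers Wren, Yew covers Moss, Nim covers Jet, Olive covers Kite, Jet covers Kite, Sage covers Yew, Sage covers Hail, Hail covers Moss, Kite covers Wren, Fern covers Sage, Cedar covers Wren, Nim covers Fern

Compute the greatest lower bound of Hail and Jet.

Common lower bounds of {Hail, Jet}: Wren.
The greatest among these is Wren.

Wren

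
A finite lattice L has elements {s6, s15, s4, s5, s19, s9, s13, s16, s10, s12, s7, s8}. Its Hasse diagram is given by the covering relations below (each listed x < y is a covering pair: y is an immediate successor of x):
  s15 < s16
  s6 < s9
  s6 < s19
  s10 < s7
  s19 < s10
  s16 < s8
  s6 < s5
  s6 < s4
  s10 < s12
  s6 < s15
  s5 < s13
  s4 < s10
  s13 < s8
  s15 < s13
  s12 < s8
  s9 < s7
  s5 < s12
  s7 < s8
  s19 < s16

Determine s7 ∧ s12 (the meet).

Common lower bounds of {s7, s12}: s10, s19, s4, s6.
The greatest among these is s10.

s10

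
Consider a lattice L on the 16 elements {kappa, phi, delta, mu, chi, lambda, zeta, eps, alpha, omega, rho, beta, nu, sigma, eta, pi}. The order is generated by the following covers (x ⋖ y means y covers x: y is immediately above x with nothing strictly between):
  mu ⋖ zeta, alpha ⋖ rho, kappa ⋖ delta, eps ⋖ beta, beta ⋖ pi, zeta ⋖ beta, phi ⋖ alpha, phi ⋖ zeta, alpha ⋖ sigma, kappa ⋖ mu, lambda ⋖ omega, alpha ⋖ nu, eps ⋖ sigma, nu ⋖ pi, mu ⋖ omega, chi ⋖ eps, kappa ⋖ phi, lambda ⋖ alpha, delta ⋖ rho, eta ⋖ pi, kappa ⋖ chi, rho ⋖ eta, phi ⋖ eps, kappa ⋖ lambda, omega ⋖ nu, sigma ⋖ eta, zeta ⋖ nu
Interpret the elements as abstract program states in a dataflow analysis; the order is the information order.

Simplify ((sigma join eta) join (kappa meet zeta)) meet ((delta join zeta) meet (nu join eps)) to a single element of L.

sigma ∨ eta = eta
kappa ∧ zeta = kappa
eta ∨ kappa = eta
delta ∨ zeta = pi
nu ∨ eps = pi
pi ∧ pi = pi
eta ∧ pi = eta

eta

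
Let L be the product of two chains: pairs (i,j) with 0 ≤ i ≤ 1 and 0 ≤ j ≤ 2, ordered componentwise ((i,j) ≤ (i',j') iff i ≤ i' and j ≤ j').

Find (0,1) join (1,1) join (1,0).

(1,1)

Common upper bounds of {(0,1), (1,1), (1,0)}: (1,1), (1,2).
The least among these is (1,1).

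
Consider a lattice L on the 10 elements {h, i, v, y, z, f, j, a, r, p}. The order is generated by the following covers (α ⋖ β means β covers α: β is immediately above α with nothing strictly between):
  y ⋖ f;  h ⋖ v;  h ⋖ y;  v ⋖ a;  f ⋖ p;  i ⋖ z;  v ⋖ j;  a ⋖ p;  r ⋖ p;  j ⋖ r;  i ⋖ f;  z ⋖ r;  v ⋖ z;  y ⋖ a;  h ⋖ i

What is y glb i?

h

Common lower bounds of {y, i}: h.
The greatest among these is h.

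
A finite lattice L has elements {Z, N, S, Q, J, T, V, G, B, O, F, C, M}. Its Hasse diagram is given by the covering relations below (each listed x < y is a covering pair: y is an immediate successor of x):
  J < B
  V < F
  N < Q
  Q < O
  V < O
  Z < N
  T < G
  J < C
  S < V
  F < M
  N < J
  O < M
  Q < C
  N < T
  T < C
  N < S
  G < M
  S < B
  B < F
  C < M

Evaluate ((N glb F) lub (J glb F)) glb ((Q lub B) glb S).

N ∧ F = N
J ∧ F = J
N ∨ J = J
Q ∨ B = M
M ∧ S = S
J ∧ S = N

N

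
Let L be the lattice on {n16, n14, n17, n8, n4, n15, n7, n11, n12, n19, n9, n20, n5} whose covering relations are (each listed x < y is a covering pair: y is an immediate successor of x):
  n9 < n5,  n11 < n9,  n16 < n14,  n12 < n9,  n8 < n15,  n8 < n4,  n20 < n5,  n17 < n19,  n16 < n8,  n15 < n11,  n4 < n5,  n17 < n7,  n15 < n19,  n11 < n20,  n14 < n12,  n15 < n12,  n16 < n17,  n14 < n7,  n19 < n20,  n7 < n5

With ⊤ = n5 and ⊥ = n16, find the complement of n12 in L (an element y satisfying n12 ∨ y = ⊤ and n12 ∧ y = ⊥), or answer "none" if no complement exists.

Need y with n12 ∨ y = n5 and n12 ∧ y = n16.
Checking each element gives: n17.

n17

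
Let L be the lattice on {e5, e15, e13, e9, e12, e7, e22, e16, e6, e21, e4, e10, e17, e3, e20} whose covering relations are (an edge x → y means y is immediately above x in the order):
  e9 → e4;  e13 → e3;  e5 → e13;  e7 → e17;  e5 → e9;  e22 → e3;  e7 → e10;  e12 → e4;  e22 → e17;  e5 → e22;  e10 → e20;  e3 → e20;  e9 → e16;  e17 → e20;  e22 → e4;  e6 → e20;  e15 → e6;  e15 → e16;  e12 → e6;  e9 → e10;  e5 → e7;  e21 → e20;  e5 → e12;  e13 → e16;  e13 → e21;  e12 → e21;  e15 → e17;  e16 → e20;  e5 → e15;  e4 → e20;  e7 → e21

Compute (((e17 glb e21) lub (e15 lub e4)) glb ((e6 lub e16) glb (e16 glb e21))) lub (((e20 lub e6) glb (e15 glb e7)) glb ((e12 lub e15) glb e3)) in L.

e17 ∧ e21 = e7
e15 ∨ e4 = e20
e7 ∨ e20 = e20
e6 ∨ e16 = e20
e16 ∧ e21 = e13
e20 ∧ e13 = e13
e20 ∧ e13 = e13
e20 ∨ e6 = e20
e15 ∧ e7 = e5
e20 ∧ e5 = e5
e12 ∨ e15 = e6
e6 ∧ e3 = e5
e5 ∧ e5 = e5
e13 ∨ e5 = e13

e13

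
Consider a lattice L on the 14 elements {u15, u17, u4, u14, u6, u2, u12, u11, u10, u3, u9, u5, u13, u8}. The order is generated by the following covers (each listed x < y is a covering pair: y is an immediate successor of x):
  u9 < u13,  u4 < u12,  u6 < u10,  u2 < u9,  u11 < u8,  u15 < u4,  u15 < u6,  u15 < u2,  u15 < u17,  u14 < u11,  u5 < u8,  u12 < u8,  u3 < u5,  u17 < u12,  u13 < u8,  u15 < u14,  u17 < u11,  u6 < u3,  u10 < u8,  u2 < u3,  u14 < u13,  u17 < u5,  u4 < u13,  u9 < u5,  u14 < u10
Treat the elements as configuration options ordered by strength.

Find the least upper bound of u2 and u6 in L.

Common upper bounds of {u2, u6}: u3, u5, u8.
The least among these is u3.

u3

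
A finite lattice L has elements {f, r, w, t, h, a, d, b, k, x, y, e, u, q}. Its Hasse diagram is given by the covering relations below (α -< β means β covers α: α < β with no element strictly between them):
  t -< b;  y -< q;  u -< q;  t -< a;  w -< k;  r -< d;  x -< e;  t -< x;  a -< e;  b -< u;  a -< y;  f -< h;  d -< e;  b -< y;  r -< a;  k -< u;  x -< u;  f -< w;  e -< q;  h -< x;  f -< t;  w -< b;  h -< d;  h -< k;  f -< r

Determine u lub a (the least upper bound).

q

Common upper bounds of {u, a}: q.
The least among these is q.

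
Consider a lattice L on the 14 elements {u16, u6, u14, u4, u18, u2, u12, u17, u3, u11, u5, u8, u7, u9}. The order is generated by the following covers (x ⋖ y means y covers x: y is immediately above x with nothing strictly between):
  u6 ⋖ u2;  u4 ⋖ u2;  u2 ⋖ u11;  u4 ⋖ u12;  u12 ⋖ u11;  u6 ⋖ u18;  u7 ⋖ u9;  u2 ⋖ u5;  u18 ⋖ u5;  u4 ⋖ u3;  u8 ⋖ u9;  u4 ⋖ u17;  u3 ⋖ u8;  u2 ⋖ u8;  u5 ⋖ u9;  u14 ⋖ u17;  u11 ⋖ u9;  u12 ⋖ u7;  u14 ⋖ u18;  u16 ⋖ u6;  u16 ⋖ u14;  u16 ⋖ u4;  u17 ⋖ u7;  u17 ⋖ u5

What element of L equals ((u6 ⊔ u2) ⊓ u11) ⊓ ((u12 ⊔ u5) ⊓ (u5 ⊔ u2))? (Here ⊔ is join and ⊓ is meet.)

u6 ∨ u2 = u2
u2 ∧ u11 = u2
u12 ∨ u5 = u9
u5 ∨ u2 = u5
u9 ∧ u5 = u5
u2 ∧ u5 = u2

u2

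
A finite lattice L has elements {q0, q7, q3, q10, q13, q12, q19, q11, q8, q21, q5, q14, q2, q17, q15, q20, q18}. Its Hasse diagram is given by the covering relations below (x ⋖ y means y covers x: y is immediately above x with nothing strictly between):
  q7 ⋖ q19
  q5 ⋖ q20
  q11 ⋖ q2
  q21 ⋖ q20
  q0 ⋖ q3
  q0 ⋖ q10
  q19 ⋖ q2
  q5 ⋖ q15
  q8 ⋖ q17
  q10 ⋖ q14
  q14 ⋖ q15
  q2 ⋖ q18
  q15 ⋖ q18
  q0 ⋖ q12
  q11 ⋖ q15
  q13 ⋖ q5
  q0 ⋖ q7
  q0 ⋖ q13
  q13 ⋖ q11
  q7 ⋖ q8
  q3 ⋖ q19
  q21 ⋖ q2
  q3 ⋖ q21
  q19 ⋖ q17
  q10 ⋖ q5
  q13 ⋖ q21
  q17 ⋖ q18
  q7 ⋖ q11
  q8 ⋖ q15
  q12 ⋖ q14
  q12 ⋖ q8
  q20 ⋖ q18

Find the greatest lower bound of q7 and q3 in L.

q0

Common lower bounds of {q7, q3}: q0.
The greatest among these is q0.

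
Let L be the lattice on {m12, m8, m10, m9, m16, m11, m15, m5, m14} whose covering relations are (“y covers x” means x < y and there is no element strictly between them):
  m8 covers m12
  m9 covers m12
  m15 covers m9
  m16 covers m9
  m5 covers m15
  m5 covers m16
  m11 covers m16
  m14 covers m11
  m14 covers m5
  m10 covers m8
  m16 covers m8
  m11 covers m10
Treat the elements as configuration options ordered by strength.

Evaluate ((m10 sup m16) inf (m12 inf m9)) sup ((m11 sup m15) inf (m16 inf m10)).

m10 ∨ m16 = m11
m12 ∧ m9 = m12
m11 ∧ m12 = m12
m11 ∨ m15 = m14
m16 ∧ m10 = m8
m14 ∧ m8 = m8
m12 ∨ m8 = m8

m8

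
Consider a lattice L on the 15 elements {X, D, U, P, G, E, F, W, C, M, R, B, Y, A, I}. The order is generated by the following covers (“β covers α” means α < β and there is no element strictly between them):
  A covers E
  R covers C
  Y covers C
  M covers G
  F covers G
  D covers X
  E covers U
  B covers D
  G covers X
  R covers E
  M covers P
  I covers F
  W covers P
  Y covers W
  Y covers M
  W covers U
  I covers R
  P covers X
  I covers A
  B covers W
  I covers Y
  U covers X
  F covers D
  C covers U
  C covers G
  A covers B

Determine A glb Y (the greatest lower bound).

Common lower bounds of {A, Y}: P, U, W, X.
The greatest among these is W.

W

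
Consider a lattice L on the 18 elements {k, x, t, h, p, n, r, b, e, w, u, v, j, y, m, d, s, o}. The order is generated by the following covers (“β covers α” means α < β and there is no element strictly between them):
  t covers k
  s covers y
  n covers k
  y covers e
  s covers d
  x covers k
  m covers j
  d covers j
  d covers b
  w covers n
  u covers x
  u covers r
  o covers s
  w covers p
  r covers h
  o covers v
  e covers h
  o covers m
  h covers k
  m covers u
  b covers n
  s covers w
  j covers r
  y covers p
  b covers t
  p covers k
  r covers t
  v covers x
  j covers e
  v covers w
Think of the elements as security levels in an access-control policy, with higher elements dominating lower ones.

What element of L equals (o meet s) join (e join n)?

s

o ∧ s = s
e ∨ n = d
s ∨ d = s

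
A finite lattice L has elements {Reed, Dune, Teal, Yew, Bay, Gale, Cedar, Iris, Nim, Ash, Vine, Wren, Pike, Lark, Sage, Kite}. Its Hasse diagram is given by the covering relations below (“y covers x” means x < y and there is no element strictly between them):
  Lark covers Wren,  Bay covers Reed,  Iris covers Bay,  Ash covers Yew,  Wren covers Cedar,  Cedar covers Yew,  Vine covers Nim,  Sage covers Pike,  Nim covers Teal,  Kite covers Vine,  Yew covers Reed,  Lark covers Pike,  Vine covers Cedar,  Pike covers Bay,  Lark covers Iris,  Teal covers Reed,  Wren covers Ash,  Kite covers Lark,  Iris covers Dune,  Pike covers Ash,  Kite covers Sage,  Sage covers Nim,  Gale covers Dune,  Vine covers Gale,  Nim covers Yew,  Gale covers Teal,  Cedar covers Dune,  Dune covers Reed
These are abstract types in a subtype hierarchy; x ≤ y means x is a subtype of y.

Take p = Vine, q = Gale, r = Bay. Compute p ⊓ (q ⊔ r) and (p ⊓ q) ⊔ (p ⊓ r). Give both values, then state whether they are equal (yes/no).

q ⊔ r = Kite, so p ⊓ (q ⊔ r) = Vine ⊓ Kite = Vine.
p ⊓ q = Gale and p ⊓ r = Reed, so (p ⊓ q) ⊔ (p ⊓ r) = Gale ⊔ Reed = Gale.
Equal: no.

Vine; Gale; no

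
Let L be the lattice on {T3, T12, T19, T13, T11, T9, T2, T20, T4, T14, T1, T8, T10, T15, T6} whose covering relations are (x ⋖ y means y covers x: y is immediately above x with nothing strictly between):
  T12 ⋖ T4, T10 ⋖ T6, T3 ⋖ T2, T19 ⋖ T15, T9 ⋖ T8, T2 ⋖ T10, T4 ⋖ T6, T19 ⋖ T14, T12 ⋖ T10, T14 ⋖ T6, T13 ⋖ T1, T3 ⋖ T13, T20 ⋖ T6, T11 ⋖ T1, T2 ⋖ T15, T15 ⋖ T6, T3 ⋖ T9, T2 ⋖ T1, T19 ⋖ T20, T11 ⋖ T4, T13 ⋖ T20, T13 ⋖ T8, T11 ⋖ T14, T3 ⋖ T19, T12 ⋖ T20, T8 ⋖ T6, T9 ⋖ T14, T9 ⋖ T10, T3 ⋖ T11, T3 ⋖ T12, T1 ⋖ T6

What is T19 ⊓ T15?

T19

Common lower bounds of {T19, T15}: T19, T3.
The greatest among these is T19.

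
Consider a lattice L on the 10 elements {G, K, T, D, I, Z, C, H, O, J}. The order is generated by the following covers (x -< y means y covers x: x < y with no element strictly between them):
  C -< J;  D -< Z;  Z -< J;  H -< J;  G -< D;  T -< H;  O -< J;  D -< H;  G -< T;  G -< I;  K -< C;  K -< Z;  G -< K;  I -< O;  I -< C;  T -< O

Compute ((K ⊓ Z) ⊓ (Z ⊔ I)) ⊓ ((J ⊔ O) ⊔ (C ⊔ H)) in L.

K ∧ Z = K
Z ∨ I = J
K ∧ J = K
J ∨ O = J
C ∨ H = J
J ∨ J = J
K ∧ J = K

K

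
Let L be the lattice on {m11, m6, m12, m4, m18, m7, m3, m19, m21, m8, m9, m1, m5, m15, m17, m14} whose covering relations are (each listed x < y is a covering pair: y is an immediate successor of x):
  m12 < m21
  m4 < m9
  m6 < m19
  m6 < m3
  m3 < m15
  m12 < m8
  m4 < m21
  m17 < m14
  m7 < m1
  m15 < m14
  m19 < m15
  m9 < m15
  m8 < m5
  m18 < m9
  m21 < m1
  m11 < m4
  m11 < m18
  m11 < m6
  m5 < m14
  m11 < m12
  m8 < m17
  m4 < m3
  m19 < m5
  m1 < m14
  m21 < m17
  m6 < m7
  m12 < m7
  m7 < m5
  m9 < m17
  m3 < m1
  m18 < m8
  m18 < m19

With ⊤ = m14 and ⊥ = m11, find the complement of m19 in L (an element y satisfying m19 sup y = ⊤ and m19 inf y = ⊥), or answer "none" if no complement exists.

Need y with m19 ∨ y = m14 and m19 ∧ y = m11.
Checking each element gives: m21.

m21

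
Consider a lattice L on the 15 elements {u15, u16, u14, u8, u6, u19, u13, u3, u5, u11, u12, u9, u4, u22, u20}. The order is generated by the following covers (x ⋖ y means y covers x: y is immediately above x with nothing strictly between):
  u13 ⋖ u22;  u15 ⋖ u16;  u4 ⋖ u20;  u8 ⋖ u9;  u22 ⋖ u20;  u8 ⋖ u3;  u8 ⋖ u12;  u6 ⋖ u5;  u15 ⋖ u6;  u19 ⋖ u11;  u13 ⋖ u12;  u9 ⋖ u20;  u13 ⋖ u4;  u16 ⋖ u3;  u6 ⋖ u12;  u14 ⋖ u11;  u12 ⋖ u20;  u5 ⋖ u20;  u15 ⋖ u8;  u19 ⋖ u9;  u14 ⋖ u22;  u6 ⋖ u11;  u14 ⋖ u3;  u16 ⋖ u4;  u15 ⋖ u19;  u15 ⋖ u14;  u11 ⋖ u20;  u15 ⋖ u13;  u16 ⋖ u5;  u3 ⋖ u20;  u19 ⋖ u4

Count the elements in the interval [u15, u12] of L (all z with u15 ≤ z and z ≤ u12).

5

The interval [u15, u12] = {u12, u13, u15, u6, u8}, which has 5 elements.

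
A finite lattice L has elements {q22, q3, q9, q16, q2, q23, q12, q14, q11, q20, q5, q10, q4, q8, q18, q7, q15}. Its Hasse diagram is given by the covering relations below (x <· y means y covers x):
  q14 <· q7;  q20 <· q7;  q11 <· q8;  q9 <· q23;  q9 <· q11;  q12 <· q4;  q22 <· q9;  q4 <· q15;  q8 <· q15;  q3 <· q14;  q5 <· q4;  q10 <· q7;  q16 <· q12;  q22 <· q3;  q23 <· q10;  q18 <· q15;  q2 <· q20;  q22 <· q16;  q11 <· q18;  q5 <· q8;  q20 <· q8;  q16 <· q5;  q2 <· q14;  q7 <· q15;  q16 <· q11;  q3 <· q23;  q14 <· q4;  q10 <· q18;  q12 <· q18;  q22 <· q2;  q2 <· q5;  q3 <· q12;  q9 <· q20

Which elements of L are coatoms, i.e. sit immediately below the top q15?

The coatoms are exactly the elements covered by q15: q18, q4, q7, q8.

q18, q4, q7, q8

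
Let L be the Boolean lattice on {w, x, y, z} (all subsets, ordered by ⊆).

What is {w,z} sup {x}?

{w,x,z}

Under ⊆, join is union: {w,z} ∪ {x} = {w,x,z}.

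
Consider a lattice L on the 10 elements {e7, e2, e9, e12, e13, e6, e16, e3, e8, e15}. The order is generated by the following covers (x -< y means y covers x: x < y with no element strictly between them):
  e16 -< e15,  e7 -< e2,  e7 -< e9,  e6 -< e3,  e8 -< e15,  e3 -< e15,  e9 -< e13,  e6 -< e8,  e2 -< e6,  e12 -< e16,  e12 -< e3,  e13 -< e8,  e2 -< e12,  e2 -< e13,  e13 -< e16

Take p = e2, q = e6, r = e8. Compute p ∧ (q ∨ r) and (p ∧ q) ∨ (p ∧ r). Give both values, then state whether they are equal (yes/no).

e2; e2; yes

q ∨ r = e8, so p ∧ (q ∨ r) = e2 ∧ e8 = e2.
p ∧ q = e2 and p ∧ r = e2, so (p ∧ q) ∨ (p ∧ r) = e2 ∨ e2 = e2.
Equal: yes.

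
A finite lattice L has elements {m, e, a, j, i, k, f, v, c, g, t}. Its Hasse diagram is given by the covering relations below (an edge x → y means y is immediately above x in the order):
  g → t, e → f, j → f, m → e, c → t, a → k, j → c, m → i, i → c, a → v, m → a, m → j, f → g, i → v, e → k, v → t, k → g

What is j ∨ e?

Common upper bounds of {j, e}: f, g, t.
The least among these is f.

f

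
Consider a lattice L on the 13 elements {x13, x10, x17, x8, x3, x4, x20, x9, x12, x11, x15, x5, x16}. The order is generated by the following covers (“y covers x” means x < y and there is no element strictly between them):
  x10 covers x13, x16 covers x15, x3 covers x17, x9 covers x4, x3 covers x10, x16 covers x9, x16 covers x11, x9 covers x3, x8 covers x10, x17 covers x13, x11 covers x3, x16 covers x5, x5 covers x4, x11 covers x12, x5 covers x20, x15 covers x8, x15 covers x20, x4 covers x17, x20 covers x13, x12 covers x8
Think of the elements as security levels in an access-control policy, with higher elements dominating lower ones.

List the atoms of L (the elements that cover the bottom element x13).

The atoms are exactly the elements that cover x13: x10, x17, x20.

x10, x17, x20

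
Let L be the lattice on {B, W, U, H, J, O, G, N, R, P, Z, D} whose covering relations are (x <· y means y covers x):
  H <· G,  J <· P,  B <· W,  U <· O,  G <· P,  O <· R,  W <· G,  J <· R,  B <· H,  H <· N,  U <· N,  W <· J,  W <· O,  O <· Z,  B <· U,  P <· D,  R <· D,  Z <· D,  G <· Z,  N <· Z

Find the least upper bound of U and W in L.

O

Common upper bounds of {U, W}: D, O, R, Z.
The least among these is O.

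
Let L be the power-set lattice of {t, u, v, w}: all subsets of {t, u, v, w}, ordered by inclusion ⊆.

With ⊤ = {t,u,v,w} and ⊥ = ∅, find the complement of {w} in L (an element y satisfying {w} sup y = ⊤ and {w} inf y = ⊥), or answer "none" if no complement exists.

{t,u,v}

Need y with {w} ∨ y = {t,u,v,w} and {w} ∧ y = ∅.
Checking each element gives: {t,u,v}.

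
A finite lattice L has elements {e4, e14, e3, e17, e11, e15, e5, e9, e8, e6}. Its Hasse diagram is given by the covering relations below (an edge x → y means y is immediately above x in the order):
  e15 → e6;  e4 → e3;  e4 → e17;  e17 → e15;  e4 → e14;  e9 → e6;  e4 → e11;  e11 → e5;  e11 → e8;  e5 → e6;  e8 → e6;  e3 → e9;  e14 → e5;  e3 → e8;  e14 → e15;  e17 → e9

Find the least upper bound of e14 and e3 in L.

e6

Common upper bounds of {e14, e3}: e6.
The least among these is e6.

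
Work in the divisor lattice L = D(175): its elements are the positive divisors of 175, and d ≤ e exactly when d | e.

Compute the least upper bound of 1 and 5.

In the divisibility order, the join is the least common multiple: lcm(1, 5) = 5.

5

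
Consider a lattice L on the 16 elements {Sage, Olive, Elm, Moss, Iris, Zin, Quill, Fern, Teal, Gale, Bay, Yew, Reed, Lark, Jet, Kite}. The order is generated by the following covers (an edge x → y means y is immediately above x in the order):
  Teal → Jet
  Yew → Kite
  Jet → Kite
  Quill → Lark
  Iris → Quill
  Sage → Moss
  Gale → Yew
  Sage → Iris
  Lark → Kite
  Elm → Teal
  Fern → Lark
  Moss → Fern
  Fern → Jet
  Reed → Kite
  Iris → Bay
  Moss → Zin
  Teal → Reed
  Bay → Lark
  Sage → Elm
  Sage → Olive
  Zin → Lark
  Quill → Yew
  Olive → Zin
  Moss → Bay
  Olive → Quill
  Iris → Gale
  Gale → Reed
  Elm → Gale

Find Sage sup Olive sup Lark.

Lark

Common upper bounds of {Sage, Olive, Lark}: Kite, Lark.
The least among these is Lark.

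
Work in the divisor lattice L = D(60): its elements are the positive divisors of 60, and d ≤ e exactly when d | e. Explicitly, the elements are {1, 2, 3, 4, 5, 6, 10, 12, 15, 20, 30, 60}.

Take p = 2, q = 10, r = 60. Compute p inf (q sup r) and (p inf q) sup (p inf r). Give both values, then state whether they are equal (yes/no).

2; 2; yes

q sup r = 60, so p inf (q sup r) = 2 inf 60 = 2.
p inf q = 2 and p inf r = 2, so (p inf q) sup (p inf r) = 2 sup 2 = 2.
Equal: yes.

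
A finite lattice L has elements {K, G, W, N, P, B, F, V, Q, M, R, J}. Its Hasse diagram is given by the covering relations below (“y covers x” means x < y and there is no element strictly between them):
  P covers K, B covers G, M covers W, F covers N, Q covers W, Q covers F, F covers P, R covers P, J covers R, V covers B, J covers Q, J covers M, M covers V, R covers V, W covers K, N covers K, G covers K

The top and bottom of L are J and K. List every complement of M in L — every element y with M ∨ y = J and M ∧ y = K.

Need y with M ∨ y = J and M ∧ y = K.
Checking each element gives: F, N, P.

F, N, P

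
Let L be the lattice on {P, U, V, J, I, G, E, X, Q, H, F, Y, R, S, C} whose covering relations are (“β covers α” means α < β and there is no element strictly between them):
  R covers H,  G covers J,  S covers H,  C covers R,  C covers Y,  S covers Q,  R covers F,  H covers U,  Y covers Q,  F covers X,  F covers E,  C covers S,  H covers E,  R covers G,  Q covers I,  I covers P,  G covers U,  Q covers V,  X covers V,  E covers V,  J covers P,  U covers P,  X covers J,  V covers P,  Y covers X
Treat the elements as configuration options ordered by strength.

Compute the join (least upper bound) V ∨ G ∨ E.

Common upper bounds of {V, G, E}: C, R.
The least among these is R.

R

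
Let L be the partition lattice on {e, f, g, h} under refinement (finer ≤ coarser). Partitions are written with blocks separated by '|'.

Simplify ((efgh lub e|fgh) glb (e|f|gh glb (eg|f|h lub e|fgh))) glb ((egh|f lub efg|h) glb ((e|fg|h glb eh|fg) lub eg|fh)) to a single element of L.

e|f|gh

efgh ∨ e|fgh = efgh
eg|f|h ∨ e|fgh = efgh
e|f|gh ∧ efgh = e|f|gh
efgh ∧ e|f|gh = e|f|gh
egh|f ∨ efg|h = efgh
e|fg|h ∧ eh|fg = e|fg|h
e|fg|h ∨ eg|fh = efgh
efgh ∧ efgh = efgh
e|f|gh ∧ efgh = e|f|gh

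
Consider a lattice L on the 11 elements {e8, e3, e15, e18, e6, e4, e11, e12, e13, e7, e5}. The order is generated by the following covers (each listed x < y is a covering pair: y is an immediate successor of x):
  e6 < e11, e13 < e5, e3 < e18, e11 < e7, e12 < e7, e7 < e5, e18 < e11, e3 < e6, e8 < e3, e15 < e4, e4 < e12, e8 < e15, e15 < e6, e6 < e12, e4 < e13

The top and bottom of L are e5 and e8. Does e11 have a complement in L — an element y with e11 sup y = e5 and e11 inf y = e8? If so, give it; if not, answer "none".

For every candidate y, either e11 ∨ y ≠ e5 or e11 ∧ y ≠ e8; no complement exists.

none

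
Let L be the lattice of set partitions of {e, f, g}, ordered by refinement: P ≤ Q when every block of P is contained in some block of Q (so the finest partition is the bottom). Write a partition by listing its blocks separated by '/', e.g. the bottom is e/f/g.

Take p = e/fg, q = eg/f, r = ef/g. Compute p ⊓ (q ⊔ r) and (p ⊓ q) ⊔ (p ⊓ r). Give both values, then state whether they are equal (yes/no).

e/fg; e/f/g; no

q ⊔ r = efg, so p ⊓ (q ⊔ r) = e/fg ⊓ efg = e/fg.
p ⊓ q = e/f/g and p ⊓ r = e/f/g, so (p ⊓ q) ⊔ (p ⊓ r) = e/f/g ⊔ e/f/g = e/f/g.
Equal: no.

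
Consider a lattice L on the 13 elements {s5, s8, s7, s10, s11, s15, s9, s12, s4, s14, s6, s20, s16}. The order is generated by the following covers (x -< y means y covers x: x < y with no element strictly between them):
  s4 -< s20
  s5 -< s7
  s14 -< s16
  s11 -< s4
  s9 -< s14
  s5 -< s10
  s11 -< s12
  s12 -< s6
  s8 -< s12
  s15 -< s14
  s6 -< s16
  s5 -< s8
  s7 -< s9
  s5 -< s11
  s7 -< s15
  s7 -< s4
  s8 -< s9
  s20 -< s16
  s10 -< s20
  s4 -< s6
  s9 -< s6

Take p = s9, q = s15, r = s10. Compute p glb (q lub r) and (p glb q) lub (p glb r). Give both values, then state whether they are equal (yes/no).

q lub r = s16, so p glb (q lub r) = s9 glb s16 = s9.
p glb q = s7 and p glb r = s5, so (p glb q) lub (p glb r) = s7 lub s5 = s7.
Equal: no.

s9; s7; no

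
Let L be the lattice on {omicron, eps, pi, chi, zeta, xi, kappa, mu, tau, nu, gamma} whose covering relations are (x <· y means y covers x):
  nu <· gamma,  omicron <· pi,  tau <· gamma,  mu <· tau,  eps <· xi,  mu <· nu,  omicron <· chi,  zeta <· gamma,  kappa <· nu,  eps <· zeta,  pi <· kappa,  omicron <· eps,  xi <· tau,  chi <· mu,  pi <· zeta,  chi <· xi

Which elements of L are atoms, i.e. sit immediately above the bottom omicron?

The atoms are exactly the elements that cover omicron: chi, eps, pi.

chi, eps, pi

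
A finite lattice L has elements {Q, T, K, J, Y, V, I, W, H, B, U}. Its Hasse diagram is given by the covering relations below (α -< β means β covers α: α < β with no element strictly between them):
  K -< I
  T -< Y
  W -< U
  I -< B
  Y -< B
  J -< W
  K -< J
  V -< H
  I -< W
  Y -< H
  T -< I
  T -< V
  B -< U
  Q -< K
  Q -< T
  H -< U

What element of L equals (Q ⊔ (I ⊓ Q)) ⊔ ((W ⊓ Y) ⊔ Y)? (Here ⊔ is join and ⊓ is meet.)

I ∧ Q = Q
Q ∨ Q = Q
W ∧ Y = T
T ∨ Y = Y
Q ∨ Y = Y

Y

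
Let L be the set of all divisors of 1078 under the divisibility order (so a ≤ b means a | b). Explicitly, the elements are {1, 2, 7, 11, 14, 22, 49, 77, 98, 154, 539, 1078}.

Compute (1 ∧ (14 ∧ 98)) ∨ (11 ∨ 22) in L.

22

14 ∧ 98 = 14
1 ∧ 14 = 1
11 ∨ 22 = 22
1 ∨ 22 = 22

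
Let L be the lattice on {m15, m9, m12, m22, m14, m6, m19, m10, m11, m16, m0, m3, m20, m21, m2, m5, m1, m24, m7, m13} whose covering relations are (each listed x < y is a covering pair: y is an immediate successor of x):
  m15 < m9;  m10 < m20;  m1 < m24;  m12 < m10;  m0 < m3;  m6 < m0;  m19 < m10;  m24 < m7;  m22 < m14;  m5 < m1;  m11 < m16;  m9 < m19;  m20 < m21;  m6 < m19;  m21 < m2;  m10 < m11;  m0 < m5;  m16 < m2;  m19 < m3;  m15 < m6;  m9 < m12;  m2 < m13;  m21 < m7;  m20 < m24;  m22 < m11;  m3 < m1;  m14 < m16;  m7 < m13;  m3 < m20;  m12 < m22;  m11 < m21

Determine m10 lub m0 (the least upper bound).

Common upper bounds of {m10, m0}: m13, m2, m20, m21, m24, m7.
The least among these is m20.

m20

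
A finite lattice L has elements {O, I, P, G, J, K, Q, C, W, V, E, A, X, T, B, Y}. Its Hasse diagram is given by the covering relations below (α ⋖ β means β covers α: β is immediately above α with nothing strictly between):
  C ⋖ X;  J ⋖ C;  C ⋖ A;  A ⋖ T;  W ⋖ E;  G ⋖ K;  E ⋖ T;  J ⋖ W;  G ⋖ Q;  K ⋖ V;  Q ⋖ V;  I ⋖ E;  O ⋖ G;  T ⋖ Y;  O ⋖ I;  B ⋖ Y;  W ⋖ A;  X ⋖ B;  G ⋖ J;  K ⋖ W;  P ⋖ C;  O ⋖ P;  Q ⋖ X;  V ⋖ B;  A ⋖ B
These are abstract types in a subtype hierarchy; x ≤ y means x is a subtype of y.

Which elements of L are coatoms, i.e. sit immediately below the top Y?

B, T

The coatoms are exactly the elements covered by Y: B, T.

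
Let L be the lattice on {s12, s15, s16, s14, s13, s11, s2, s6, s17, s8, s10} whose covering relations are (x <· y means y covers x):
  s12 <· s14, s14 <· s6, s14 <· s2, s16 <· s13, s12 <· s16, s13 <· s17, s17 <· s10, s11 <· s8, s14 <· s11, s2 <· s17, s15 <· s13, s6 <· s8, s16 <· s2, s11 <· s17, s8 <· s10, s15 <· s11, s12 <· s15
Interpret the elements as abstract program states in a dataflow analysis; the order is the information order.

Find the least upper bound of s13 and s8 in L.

Common upper bounds of {s13, s8}: s10.
The least among these is s10.

s10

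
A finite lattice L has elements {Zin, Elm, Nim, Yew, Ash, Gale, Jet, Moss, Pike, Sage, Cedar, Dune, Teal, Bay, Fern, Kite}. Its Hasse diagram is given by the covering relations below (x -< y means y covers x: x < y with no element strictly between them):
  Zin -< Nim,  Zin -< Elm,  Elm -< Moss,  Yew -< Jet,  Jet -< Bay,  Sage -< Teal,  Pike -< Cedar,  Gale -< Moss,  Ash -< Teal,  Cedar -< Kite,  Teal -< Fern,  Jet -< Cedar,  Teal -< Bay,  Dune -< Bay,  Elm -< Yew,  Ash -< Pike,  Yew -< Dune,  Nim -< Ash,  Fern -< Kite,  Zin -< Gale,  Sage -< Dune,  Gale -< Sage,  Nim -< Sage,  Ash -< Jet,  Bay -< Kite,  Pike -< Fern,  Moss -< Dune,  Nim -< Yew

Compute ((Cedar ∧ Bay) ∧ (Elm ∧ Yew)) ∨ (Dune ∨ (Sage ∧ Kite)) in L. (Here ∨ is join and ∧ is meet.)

Cedar ∧ Bay = Jet
Elm ∧ Yew = Elm
Jet ∧ Elm = Elm
Sage ∧ Kite = Sage
Dune ∨ Sage = Dune
Elm ∨ Dune = Dune

Dune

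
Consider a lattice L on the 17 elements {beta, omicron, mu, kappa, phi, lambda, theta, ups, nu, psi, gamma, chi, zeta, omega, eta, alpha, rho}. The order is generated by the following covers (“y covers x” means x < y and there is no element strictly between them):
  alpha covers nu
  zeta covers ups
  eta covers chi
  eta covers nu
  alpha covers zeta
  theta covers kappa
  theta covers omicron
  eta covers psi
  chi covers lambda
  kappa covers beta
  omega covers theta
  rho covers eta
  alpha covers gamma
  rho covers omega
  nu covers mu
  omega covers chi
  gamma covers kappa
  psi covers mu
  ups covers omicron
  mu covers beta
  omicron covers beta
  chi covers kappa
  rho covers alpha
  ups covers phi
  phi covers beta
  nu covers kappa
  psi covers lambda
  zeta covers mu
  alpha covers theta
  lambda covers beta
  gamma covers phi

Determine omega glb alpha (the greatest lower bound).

theta

Common lower bounds of {omega, alpha}: beta, kappa, omicron, theta.
The greatest among these is theta.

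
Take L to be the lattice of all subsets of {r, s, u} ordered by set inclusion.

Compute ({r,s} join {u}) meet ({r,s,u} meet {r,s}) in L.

{r,s}

{r,s} ∨ {u} = {r,s,u}
{r,s,u} ∧ {r,s} = {r,s}
{r,s,u} ∧ {r,s} = {r,s}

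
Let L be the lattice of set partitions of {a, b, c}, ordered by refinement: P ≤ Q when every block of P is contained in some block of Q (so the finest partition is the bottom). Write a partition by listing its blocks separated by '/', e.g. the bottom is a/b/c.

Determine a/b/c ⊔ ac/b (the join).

The join of a/b/c and ac/b merges any blocks that overlap across the partitions, giving ac/b.

ac/b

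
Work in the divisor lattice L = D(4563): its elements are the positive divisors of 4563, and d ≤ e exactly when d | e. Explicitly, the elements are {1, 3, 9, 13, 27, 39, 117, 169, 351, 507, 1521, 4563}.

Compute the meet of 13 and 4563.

13

In the divisibility order, the meet is the greatest common divisor: gcd(13, 4563) = 13.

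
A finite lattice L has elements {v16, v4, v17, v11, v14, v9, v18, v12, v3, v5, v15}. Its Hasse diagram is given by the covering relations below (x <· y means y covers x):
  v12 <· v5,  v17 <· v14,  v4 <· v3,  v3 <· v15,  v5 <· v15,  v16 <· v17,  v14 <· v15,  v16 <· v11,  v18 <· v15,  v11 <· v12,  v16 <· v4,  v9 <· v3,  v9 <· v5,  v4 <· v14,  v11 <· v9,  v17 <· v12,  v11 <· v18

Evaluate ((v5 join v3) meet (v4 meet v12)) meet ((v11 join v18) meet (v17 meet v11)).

v5 ∨ v3 = v15
v4 ∧ v12 = v16
v15 ∧ v16 = v16
v11 ∨ v18 = v18
v17 ∧ v11 = v16
v18 ∧ v16 = v16
v16 ∧ v16 = v16

v16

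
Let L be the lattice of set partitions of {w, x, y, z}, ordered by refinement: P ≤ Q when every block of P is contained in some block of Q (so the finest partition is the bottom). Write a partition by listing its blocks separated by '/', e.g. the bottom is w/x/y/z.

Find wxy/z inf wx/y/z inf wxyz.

Common lower bounds of {wxy/z, wx/y/z, wxyz}: w/x/y/z, wx/y/z.
The greatest among these is wx/y/z.

wx/y/z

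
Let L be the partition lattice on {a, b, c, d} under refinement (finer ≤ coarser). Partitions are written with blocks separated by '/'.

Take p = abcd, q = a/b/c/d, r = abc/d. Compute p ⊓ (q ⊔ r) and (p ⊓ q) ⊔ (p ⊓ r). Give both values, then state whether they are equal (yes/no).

abc/d; abc/d; yes

q ⊔ r = abc/d, so p ⊓ (q ⊔ r) = abcd ⊓ abc/d = abc/d.
p ⊓ q = a/b/c/d and p ⊓ r = abc/d, so (p ⊓ q) ⊔ (p ⊓ r) = a/b/c/d ⊔ abc/d = abc/d.
Equal: yes.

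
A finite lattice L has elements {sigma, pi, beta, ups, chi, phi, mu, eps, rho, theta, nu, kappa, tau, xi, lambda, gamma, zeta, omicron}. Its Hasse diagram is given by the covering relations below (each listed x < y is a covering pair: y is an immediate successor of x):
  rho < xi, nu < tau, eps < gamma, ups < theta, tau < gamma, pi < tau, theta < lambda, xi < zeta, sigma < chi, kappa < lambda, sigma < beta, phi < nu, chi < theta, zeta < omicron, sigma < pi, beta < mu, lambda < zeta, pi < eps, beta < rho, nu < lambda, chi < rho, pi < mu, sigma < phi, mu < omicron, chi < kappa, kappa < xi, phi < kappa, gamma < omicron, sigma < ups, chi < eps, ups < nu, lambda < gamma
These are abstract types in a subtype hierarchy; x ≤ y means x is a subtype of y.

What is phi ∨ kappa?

Common upper bounds of {phi, kappa}: gamma, kappa, lambda, omicron, xi, zeta.
The least among these is kappa.

kappa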